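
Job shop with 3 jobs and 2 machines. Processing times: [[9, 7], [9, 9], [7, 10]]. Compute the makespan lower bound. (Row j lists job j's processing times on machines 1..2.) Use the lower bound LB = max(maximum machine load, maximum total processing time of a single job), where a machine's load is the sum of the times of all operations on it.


Machine loads:
  Machine 1: 9 + 9 + 7 = 25
  Machine 2: 7 + 9 + 10 = 26
Max machine load = 26
Job totals:
  Job 1: 16
  Job 2: 18
  Job 3: 17
Max job total = 18
Lower bound = max(26, 18) = 26

26


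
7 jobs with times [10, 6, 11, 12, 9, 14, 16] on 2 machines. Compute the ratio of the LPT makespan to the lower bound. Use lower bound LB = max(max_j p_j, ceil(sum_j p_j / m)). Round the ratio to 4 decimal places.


LPT order: [16, 14, 12, 11, 10, 9, 6]
Machine loads after assignment: [42, 36]
LPT makespan = 42
Lower bound = max(max_job, ceil(total/2)) = max(16, 39) = 39
Ratio = 42 / 39 = 1.0769

1.0769


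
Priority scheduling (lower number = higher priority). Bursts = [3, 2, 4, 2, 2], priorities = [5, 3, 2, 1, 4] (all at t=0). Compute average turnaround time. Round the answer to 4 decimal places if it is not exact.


Sort by priority (ascending = highest first):
Order: [(1, 2), (2, 4), (3, 2), (4, 2), (5, 3)]
Completion times:
  Priority 1, burst=2, C=2
  Priority 2, burst=4, C=6
  Priority 3, burst=2, C=8
  Priority 4, burst=2, C=10
  Priority 5, burst=3, C=13
Average turnaround = 39/5 = 7.8

7.8


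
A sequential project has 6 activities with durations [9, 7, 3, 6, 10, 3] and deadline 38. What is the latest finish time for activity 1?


LF(activity 1) = deadline - sum of successor durations
Successors: activities 2 through 6 with durations [7, 3, 6, 10, 3]
Sum of successor durations = 29
LF = 38 - 29 = 9

9


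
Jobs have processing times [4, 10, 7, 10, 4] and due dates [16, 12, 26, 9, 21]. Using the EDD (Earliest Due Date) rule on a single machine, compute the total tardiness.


Sort by due date (EDD order): [(10, 9), (10, 12), (4, 16), (4, 21), (7, 26)]
Compute completion times and tardiness:
  Job 1: p=10, d=9, C=10, tardiness=max(0,10-9)=1
  Job 2: p=10, d=12, C=20, tardiness=max(0,20-12)=8
  Job 3: p=4, d=16, C=24, tardiness=max(0,24-16)=8
  Job 4: p=4, d=21, C=28, tardiness=max(0,28-21)=7
  Job 5: p=7, d=26, C=35, tardiness=max(0,35-26)=9
Total tardiness = 33

33


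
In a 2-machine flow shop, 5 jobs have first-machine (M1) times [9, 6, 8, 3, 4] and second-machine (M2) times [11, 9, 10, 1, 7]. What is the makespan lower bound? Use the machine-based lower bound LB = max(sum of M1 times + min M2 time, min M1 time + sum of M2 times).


LB1 = sum(M1 times) + min(M2 times) = 30 + 1 = 31
LB2 = min(M1 times) + sum(M2 times) = 3 + 38 = 41
Lower bound = max(LB1, LB2) = max(31, 41) = 41

41


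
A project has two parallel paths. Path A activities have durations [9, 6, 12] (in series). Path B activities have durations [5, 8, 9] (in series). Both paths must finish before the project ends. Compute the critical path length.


Path A total = 9 + 6 + 12 = 27
Path B total = 5 + 8 + 9 = 22
Critical path = longest path = max(27, 22) = 27

27


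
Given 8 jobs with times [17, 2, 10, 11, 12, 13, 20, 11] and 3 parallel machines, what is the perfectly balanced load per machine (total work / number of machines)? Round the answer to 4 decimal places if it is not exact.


Total processing time = 17 + 2 + 10 + 11 + 12 + 13 + 20 + 11 = 96
Number of machines = 3
Ideal balanced load = 96 / 3 = 32.0

32.0


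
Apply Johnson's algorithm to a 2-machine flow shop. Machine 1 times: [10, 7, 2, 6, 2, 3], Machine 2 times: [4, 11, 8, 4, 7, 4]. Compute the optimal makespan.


Apply Johnson's rule:
  Group 1 (a <= b): [(3, 2, 8), (5, 2, 7), (6, 3, 4), (2, 7, 11)]
  Group 2 (a > b): [(1, 10, 4), (4, 6, 4)]
Optimal job order: [3, 5, 6, 2, 1, 4]
Schedule:
  Job 3: M1 done at 2, M2 done at 10
  Job 5: M1 done at 4, M2 done at 17
  Job 6: M1 done at 7, M2 done at 21
  Job 2: M1 done at 14, M2 done at 32
  Job 1: M1 done at 24, M2 done at 36
  Job 4: M1 done at 30, M2 done at 40
Makespan = 40

40


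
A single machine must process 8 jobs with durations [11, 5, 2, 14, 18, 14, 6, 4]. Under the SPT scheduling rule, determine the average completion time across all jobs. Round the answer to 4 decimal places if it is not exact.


Sort jobs by processing time (SPT order): [2, 4, 5, 6, 11, 14, 14, 18]
Compute completion times sequentially:
  Job 1: processing = 2, completes at 2
  Job 2: processing = 4, completes at 6
  Job 3: processing = 5, completes at 11
  Job 4: processing = 6, completes at 17
  Job 5: processing = 11, completes at 28
  Job 6: processing = 14, completes at 42
  Job 7: processing = 14, completes at 56
  Job 8: processing = 18, completes at 74
Sum of completion times = 236
Average completion time = 236/8 = 29.5

29.5


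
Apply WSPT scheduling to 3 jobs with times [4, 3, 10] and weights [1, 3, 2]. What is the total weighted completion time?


Compute p/w ratios and sort ascending (WSPT): [(3, 3), (4, 1), (10, 2)]
Compute weighted completion times:
  Job (p=3,w=3): C=3, w*C=3*3=9
  Job (p=4,w=1): C=7, w*C=1*7=7
  Job (p=10,w=2): C=17, w*C=2*17=34
Total weighted completion time = 50

50


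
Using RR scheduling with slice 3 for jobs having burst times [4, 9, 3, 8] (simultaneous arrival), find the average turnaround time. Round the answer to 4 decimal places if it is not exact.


Time quantum = 3
Execution trace:
  J1 runs 3 units, time = 3
  J2 runs 3 units, time = 6
  J3 runs 3 units, time = 9
  J4 runs 3 units, time = 12
  J1 runs 1 units, time = 13
  J2 runs 3 units, time = 16
  J4 runs 3 units, time = 19
  J2 runs 3 units, time = 22
  J4 runs 2 units, time = 24
Finish times: [13, 22, 9, 24]
Average turnaround = 68/4 = 17.0

17.0


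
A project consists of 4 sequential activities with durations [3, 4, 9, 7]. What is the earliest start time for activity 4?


Activity 4 starts after activities 1 through 3 complete.
Predecessor durations: [3, 4, 9]
ES = 3 + 4 + 9 = 16

16


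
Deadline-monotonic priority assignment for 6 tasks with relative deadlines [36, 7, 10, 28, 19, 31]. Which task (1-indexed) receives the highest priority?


Sort tasks by relative deadline (ascending):
  Task 2: deadline = 7
  Task 3: deadline = 10
  Task 5: deadline = 19
  Task 4: deadline = 28
  Task 6: deadline = 31
  Task 1: deadline = 36
Priority order (highest first): [2, 3, 5, 4, 6, 1]
Highest priority task = 2

2


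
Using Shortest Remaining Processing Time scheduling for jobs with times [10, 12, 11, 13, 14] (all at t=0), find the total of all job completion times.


Since all jobs arrive at t=0, SRPT equals SPT ordering.
SPT order: [10, 11, 12, 13, 14]
Completion times:
  Job 1: p=10, C=10
  Job 2: p=11, C=21
  Job 3: p=12, C=33
  Job 4: p=13, C=46
  Job 5: p=14, C=60
Total completion time = 10 + 21 + 33 + 46 + 60 = 170

170


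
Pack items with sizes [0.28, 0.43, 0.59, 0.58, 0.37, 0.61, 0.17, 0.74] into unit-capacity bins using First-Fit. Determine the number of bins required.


Place items sequentially using First-Fit:
  Item 0.28 -> new Bin 1
  Item 0.43 -> Bin 1 (now 0.71)
  Item 0.59 -> new Bin 2
  Item 0.58 -> new Bin 3
  Item 0.37 -> Bin 2 (now 0.96)
  Item 0.61 -> new Bin 4
  Item 0.17 -> Bin 1 (now 0.88)
  Item 0.74 -> new Bin 5
Total bins used = 5

5


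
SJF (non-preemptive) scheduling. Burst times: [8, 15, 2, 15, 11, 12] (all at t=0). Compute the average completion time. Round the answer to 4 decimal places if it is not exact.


SJF order (ascending): [2, 8, 11, 12, 15, 15]
Completion times:
  Job 1: burst=2, C=2
  Job 2: burst=8, C=10
  Job 3: burst=11, C=21
  Job 4: burst=12, C=33
  Job 5: burst=15, C=48
  Job 6: burst=15, C=63
Average completion = 177/6 = 29.5

29.5


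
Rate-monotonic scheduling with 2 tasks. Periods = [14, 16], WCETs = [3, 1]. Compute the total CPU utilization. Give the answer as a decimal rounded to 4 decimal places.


Compute individual utilizations (exact fractions):
  Task 1: C/T = 3/14 (approx. 0.2143)
  Task 2: C/T = 1/16 (approx. 0.0625)
Total utilization U = 3/14 + 1/16 = 31/112
Rounded to 4 decimal places: U = 0.2768
RM (Liu & Layland) bound for 2 tasks = 0.828427; compare with U = 31/112 (approx. 0.276786)
U <= bound, so schedulable by RM sufficient condition.

0.2768


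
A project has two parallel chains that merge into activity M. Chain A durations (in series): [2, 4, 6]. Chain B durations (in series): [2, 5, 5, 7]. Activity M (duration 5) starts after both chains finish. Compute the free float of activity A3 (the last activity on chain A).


ES(A3) = sum of predecessors on chain A = 6
EF(A3) = ES + duration = 6 + 6 = 12
Successor of A3 is M. ES(M) = max(sum(A), sum(B)) = max(12, 19) = 19
Free float = ES(successor) - EF(current) = 19 - 12 = 7

7


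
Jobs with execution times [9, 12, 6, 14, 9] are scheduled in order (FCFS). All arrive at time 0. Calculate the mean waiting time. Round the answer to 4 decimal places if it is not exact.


FCFS order (as given): [9, 12, 6, 14, 9]
Waiting times:
  Job 1: wait = 0
  Job 2: wait = 9
  Job 3: wait = 21
  Job 4: wait = 27
  Job 5: wait = 41
Sum of waiting times = 98
Average waiting time = 98/5 = 19.6

19.6


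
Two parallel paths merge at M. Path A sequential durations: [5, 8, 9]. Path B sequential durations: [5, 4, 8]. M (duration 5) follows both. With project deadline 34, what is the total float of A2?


Forward pass: ES(A2) = sum of predecessors on chain A = 5
EF = ES + duration = 5 + 8 = 13
Backward pass: LF(M) = deadline = 34; LS(M) = 34 - 5 = 29
LF(A2) = LS(M) - sum(successors on chain A) = 29 - 9 = 20
LS = LF - duration = 20 - 8 = 12
Total float = LS - ES = 12 - 5 = 7

7


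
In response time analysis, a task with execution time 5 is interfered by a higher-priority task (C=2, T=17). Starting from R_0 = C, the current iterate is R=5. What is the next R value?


R_next = C + ceil(R_prev / T_hp) * C_hp
ceil(5 / 17) = ceil(0.2941) = 1
Interference = 1 * 2 = 2
R_next = 5 + 2 = 7

7


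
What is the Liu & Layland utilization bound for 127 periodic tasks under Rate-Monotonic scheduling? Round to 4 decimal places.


Compute 2^(1/127) = 1.0054727730
Subtract 1: 1.0054727730 - 1 = 0.0054727730
Multiply by n: 127 * 0.0054727730 = 0.6950421710
Round to 4 dp: 0.6950

0.6950


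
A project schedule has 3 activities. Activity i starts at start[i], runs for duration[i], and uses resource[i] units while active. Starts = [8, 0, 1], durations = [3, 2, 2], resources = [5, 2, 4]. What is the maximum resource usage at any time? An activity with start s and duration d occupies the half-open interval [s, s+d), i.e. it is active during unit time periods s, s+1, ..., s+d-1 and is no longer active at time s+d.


Each activity i is active on [start_i, start_i + duration_i).
Compute total resource usage per time slot:
  t=0: active resources = [2], total = 2
  t=1: active resources = [2, 4], total = 6
  t=2: active resources = [4], total = 4
  t=3: active resources = [], total = 0
  t=4: active resources = [], total = 0
  t=5: active resources = [], total = 0
  t=6: active resources = [], total = 0
  t=7: active resources = [], total = 0
  t=8: active resources = [5], total = 5
  t=9: active resources = [5], total = 5
  t=10: active resources = [5], total = 5
Peak resource demand = 6

6


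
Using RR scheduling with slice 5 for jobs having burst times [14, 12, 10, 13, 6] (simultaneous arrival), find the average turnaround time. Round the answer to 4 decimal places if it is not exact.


Time quantum = 5
Execution trace:
  J1 runs 5 units, time = 5
  J2 runs 5 units, time = 10
  J3 runs 5 units, time = 15
  J4 runs 5 units, time = 20
  J5 runs 5 units, time = 25
  J1 runs 5 units, time = 30
  J2 runs 5 units, time = 35
  J3 runs 5 units, time = 40
  J4 runs 5 units, time = 45
  J5 runs 1 units, time = 46
  J1 runs 4 units, time = 50
  J2 runs 2 units, time = 52
  J4 runs 3 units, time = 55
Finish times: [50, 52, 40, 55, 46]
Average turnaround = 243/5 = 48.6

48.6


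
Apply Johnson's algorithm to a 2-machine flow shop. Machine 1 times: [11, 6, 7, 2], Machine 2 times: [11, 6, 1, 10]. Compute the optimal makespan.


Apply Johnson's rule:
  Group 1 (a <= b): [(4, 2, 10), (2, 6, 6), (1, 11, 11)]
  Group 2 (a > b): [(3, 7, 1)]
Optimal job order: [4, 2, 1, 3]
Schedule:
  Job 4: M1 done at 2, M2 done at 12
  Job 2: M1 done at 8, M2 done at 18
  Job 1: M1 done at 19, M2 done at 30
  Job 3: M1 done at 26, M2 done at 31
Makespan = 31

31


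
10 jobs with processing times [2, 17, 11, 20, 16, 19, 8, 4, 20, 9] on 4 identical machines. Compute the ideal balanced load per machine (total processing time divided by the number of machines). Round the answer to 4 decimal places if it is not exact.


Total processing time = 2 + 17 + 11 + 20 + 16 + 19 + 8 + 4 + 20 + 9 = 126
Number of machines = 4
Ideal balanced load = 126 / 4 = 31.5

31.5


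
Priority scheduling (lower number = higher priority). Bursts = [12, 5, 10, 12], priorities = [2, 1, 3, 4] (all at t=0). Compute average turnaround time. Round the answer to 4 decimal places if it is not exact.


Sort by priority (ascending = highest first):
Order: [(1, 5), (2, 12), (3, 10), (4, 12)]
Completion times:
  Priority 1, burst=5, C=5
  Priority 2, burst=12, C=17
  Priority 3, burst=10, C=27
  Priority 4, burst=12, C=39
Average turnaround = 88/4 = 22.0

22.0


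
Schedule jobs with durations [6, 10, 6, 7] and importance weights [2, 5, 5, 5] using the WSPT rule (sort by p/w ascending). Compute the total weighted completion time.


Compute p/w ratios and sort ascending (WSPT): [(6, 5), (7, 5), (10, 5), (6, 2)]
Compute weighted completion times:
  Job (p=6,w=5): C=6, w*C=5*6=30
  Job (p=7,w=5): C=13, w*C=5*13=65
  Job (p=10,w=5): C=23, w*C=5*23=115
  Job (p=6,w=2): C=29, w*C=2*29=58
Total weighted completion time = 268

268


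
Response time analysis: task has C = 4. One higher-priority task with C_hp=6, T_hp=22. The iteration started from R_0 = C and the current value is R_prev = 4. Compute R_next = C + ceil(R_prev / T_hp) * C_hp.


R_next = C + ceil(R_prev / T_hp) * C_hp
ceil(4 / 22) = ceil(0.1818) = 1
Interference = 1 * 6 = 6
R_next = 4 + 6 = 10

10


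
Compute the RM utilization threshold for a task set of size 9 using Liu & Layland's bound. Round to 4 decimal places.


Compute 2^(1/9) = 1.0800597389
Subtract 1: 1.0800597389 - 1 = 0.0800597389
Multiply by n: 9 * 0.0800597389 = 0.7205376501
Round to 4 dp: 0.7205

0.7205


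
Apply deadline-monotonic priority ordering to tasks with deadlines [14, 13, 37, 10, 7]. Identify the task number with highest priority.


Sort tasks by relative deadline (ascending):
  Task 5: deadline = 7
  Task 4: deadline = 10
  Task 2: deadline = 13
  Task 1: deadline = 14
  Task 3: deadline = 37
Priority order (highest first): [5, 4, 2, 1, 3]
Highest priority task = 5

5


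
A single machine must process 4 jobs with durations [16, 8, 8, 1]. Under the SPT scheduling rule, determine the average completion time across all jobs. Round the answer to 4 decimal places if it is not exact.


Sort jobs by processing time (SPT order): [1, 8, 8, 16]
Compute completion times sequentially:
  Job 1: processing = 1, completes at 1
  Job 2: processing = 8, completes at 9
  Job 3: processing = 8, completes at 17
  Job 4: processing = 16, completes at 33
Sum of completion times = 60
Average completion time = 60/4 = 15.0

15.0


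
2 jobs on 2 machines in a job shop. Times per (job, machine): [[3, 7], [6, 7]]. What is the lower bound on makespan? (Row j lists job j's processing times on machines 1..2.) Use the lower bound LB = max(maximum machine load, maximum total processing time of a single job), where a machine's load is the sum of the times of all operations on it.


Machine loads:
  Machine 1: 3 + 6 = 9
  Machine 2: 7 + 7 = 14
Max machine load = 14
Job totals:
  Job 1: 10
  Job 2: 13
Max job total = 13
Lower bound = max(14, 13) = 14

14


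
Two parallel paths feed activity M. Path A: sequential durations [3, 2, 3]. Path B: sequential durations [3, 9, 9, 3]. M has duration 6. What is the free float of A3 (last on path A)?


ES(A3) = sum of predecessors on chain A = 5
EF(A3) = ES + duration = 5 + 3 = 8
Successor of A3 is M. ES(M) = max(sum(A), sum(B)) = max(8, 24) = 24
Free float = ES(successor) - EF(current) = 24 - 8 = 16

16


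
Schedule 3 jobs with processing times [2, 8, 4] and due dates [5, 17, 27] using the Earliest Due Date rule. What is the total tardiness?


Sort by due date (EDD order): [(2, 5), (8, 17), (4, 27)]
Compute completion times and tardiness:
  Job 1: p=2, d=5, C=2, tardiness=max(0,2-5)=0
  Job 2: p=8, d=17, C=10, tardiness=max(0,10-17)=0
  Job 3: p=4, d=27, C=14, tardiness=max(0,14-27)=0
Total tardiness = 0

0


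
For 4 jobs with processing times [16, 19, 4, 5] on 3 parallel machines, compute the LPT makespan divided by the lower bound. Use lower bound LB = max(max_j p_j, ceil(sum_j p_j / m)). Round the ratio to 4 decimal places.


LPT order: [19, 16, 5, 4]
Machine loads after assignment: [19, 16, 9]
LPT makespan = 19
Lower bound = max(max_job, ceil(total/3)) = max(19, 15) = 19
Ratio = 19 / 19 = 1.0

1.0


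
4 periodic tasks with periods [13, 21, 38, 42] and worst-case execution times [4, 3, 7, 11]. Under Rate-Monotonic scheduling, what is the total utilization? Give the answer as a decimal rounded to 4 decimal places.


Compute individual utilizations (exact fractions):
  Task 1: C/T = 4/13 (approx. 0.3077)
  Task 2: C/T = 3/21 = 1/7 (approx. 0.1429)
  Task 3: C/T = 7/38 (approx. 0.1842)
  Task 4: C/T = 11/42 (approx. 0.2619)
Total utilization U = 4/13 + 1/7 + 7/38 + 11/42 = 4651/5187
Rounded to 4 decimal places: U = 0.8967
RM (Liu & Layland) bound for 4 tasks = 0.756828; compare with U = 4651/5187 (approx. 0.896665)
bound < U <= 1, so the RM sufficient condition is not met (inconclusive; an exact test such as response-time analysis is needed).

0.8967


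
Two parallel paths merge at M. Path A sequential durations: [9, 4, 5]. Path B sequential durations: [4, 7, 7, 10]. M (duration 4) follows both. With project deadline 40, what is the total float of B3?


Forward pass: ES(B3) = sum of predecessors on chain B = 11
EF = ES + duration = 11 + 7 = 18
Backward pass: LF(M) = deadline = 40; LS(M) = 40 - 4 = 36
LF(B3) = LS(M) - sum(successors on chain B) = 36 - 10 = 26
LS = LF - duration = 26 - 7 = 19
Total float = LS - ES = 19 - 11 = 8

8


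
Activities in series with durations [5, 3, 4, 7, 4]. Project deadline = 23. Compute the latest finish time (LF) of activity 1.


LF(activity 1) = deadline - sum of successor durations
Successors: activities 2 through 5 with durations [3, 4, 7, 4]
Sum of successor durations = 18
LF = 23 - 18 = 5

5


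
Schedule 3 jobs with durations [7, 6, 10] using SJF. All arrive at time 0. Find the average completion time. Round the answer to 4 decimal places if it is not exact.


SJF order (ascending): [6, 7, 10]
Completion times:
  Job 1: burst=6, C=6
  Job 2: burst=7, C=13
  Job 3: burst=10, C=23
Average completion = 42/3 = 14.0

14.0


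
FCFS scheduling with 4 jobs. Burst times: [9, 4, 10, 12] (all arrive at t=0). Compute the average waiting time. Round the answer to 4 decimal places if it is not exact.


FCFS order (as given): [9, 4, 10, 12]
Waiting times:
  Job 1: wait = 0
  Job 2: wait = 9
  Job 3: wait = 13
  Job 4: wait = 23
Sum of waiting times = 45
Average waiting time = 45/4 = 11.25

11.25


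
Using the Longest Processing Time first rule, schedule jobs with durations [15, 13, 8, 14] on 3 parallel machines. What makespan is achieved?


Sort jobs in decreasing order (LPT): [15, 14, 13, 8]
Assign each job to the least loaded machine:
  Machine 1: jobs [15], load = 15
  Machine 2: jobs [14], load = 14
  Machine 3: jobs [13, 8], load = 21
Makespan = max load = 21

21


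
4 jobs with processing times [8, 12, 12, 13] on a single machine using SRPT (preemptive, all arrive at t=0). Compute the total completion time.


Since all jobs arrive at t=0, SRPT equals SPT ordering.
SPT order: [8, 12, 12, 13]
Completion times:
  Job 1: p=8, C=8
  Job 2: p=12, C=20
  Job 3: p=12, C=32
  Job 4: p=13, C=45
Total completion time = 8 + 20 + 32 + 45 = 105

105


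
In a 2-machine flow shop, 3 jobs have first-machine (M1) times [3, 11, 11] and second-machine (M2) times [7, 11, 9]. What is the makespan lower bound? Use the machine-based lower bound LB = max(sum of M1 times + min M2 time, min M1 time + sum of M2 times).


LB1 = sum(M1 times) + min(M2 times) = 25 + 7 = 32
LB2 = min(M1 times) + sum(M2 times) = 3 + 27 = 30
Lower bound = max(LB1, LB2) = max(32, 30) = 32

32


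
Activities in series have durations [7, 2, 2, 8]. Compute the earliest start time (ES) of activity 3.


Activity 3 starts after activities 1 through 2 complete.
Predecessor durations: [7, 2]
ES = 7 + 2 = 9

9


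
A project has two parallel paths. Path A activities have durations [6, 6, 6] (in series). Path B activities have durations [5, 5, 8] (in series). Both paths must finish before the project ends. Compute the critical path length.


Path A total = 6 + 6 + 6 = 18
Path B total = 5 + 5 + 8 = 18
Critical path = longest path = max(18, 18) = 18

18


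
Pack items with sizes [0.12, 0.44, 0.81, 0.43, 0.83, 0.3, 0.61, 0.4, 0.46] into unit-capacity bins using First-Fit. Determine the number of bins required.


Place items sequentially using First-Fit:
  Item 0.12 -> new Bin 1
  Item 0.44 -> Bin 1 (now 0.56)
  Item 0.81 -> new Bin 2
  Item 0.43 -> Bin 1 (now 0.99)
  Item 0.83 -> new Bin 3
  Item 0.3 -> new Bin 4
  Item 0.61 -> Bin 4 (now 0.91)
  Item 0.4 -> new Bin 5
  Item 0.46 -> Bin 5 (now 0.86)
Total bins used = 5

5


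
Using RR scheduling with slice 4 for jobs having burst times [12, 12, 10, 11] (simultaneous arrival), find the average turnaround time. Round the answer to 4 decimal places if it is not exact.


Time quantum = 4
Execution trace:
  J1 runs 4 units, time = 4
  J2 runs 4 units, time = 8
  J3 runs 4 units, time = 12
  J4 runs 4 units, time = 16
  J1 runs 4 units, time = 20
  J2 runs 4 units, time = 24
  J3 runs 4 units, time = 28
  J4 runs 4 units, time = 32
  J1 runs 4 units, time = 36
  J2 runs 4 units, time = 40
  J3 runs 2 units, time = 42
  J4 runs 3 units, time = 45
Finish times: [36, 40, 42, 45]
Average turnaround = 163/4 = 40.75

40.75


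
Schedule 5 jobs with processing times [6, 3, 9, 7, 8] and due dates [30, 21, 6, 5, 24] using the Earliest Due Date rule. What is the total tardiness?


Sort by due date (EDD order): [(7, 5), (9, 6), (3, 21), (8, 24), (6, 30)]
Compute completion times and tardiness:
  Job 1: p=7, d=5, C=7, tardiness=max(0,7-5)=2
  Job 2: p=9, d=6, C=16, tardiness=max(0,16-6)=10
  Job 3: p=3, d=21, C=19, tardiness=max(0,19-21)=0
  Job 4: p=8, d=24, C=27, tardiness=max(0,27-24)=3
  Job 5: p=6, d=30, C=33, tardiness=max(0,33-30)=3
Total tardiness = 18

18


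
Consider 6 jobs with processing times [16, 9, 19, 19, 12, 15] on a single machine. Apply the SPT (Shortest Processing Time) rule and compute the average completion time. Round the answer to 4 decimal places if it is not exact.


Sort jobs by processing time (SPT order): [9, 12, 15, 16, 19, 19]
Compute completion times sequentially:
  Job 1: processing = 9, completes at 9
  Job 2: processing = 12, completes at 21
  Job 3: processing = 15, completes at 36
  Job 4: processing = 16, completes at 52
  Job 5: processing = 19, completes at 71
  Job 6: processing = 19, completes at 90
Sum of completion times = 279
Average completion time = 279/6 = 46.5

46.5


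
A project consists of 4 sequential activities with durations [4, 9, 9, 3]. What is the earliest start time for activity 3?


Activity 3 starts after activities 1 through 2 complete.
Predecessor durations: [4, 9]
ES = 4 + 9 = 13

13


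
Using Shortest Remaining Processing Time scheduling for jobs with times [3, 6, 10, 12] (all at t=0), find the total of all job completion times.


Since all jobs arrive at t=0, SRPT equals SPT ordering.
SPT order: [3, 6, 10, 12]
Completion times:
  Job 1: p=3, C=3
  Job 2: p=6, C=9
  Job 3: p=10, C=19
  Job 4: p=12, C=31
Total completion time = 3 + 9 + 19 + 31 = 62

62


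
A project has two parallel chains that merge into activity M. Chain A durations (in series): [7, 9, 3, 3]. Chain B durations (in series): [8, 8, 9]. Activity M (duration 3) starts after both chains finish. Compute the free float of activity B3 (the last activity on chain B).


ES(B3) = sum of predecessors on chain B = 16
EF(B3) = ES + duration = 16 + 9 = 25
Successor of B3 is M. ES(M) = max(sum(A), sum(B)) = max(22, 25) = 25
Free float = ES(successor) - EF(current) = 25 - 25 = 0

0


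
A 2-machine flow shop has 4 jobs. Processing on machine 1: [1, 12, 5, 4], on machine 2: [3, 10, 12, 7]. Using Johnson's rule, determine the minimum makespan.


Apply Johnson's rule:
  Group 1 (a <= b): [(1, 1, 3), (4, 4, 7), (3, 5, 12)]
  Group 2 (a > b): [(2, 12, 10)]
Optimal job order: [1, 4, 3, 2]
Schedule:
  Job 1: M1 done at 1, M2 done at 4
  Job 4: M1 done at 5, M2 done at 12
  Job 3: M1 done at 10, M2 done at 24
  Job 2: M1 done at 22, M2 done at 34
Makespan = 34

34


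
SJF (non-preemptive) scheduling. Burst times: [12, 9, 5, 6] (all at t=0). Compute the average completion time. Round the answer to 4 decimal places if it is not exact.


SJF order (ascending): [5, 6, 9, 12]
Completion times:
  Job 1: burst=5, C=5
  Job 2: burst=6, C=11
  Job 3: burst=9, C=20
  Job 4: burst=12, C=32
Average completion = 68/4 = 17.0

17.0


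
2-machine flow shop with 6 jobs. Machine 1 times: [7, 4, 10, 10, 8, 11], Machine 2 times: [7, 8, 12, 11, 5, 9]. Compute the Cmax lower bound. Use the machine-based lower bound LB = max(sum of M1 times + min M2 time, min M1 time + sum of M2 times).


LB1 = sum(M1 times) + min(M2 times) = 50 + 5 = 55
LB2 = min(M1 times) + sum(M2 times) = 4 + 52 = 56
Lower bound = max(LB1, LB2) = max(55, 56) = 56

56


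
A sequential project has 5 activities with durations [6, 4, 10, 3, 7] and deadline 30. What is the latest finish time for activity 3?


LF(activity 3) = deadline - sum of successor durations
Successors: activities 4 through 5 with durations [3, 7]
Sum of successor durations = 10
LF = 30 - 10 = 20

20


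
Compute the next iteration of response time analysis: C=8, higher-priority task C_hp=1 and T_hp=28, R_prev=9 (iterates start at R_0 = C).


R_next = C + ceil(R_prev / T_hp) * C_hp
ceil(9 / 28) = ceil(0.3214) = 1
Interference = 1 * 1 = 1
R_next = 8 + 1 = 9
R_next = R_prev, so the iteration has converged (response time = 9).

9


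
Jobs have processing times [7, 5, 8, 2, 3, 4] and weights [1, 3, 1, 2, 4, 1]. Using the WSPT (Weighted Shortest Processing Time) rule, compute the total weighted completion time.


Compute p/w ratios and sort ascending (WSPT): [(3, 4), (2, 2), (5, 3), (4, 1), (7, 1), (8, 1)]
Compute weighted completion times:
  Job (p=3,w=4): C=3, w*C=4*3=12
  Job (p=2,w=2): C=5, w*C=2*5=10
  Job (p=5,w=3): C=10, w*C=3*10=30
  Job (p=4,w=1): C=14, w*C=1*14=14
  Job (p=7,w=1): C=21, w*C=1*21=21
  Job (p=8,w=1): C=29, w*C=1*29=29
Total weighted completion time = 116

116


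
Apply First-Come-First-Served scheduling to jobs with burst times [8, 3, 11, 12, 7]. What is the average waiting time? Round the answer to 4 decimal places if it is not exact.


FCFS order (as given): [8, 3, 11, 12, 7]
Waiting times:
  Job 1: wait = 0
  Job 2: wait = 8
  Job 3: wait = 11
  Job 4: wait = 22
  Job 5: wait = 34
Sum of waiting times = 75
Average waiting time = 75/5 = 15.0

15.0


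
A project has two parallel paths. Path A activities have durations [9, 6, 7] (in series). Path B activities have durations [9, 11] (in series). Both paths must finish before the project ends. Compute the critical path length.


Path A total = 9 + 6 + 7 = 22
Path B total = 9 + 11 = 20
Critical path = longest path = max(22, 20) = 22

22


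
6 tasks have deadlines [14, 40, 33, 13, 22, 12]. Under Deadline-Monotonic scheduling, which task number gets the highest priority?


Sort tasks by relative deadline (ascending):
  Task 6: deadline = 12
  Task 4: deadline = 13
  Task 1: deadline = 14
  Task 5: deadline = 22
  Task 3: deadline = 33
  Task 2: deadline = 40
Priority order (highest first): [6, 4, 1, 5, 3, 2]
Highest priority task = 6

6


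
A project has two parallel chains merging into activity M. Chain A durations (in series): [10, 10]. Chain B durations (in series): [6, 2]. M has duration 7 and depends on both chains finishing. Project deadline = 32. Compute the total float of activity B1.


Forward pass: ES(B1) = sum of predecessors on chain B = 0
EF = ES + duration = 0 + 6 = 6
Backward pass: LF(M) = deadline = 32; LS(M) = 32 - 7 = 25
LF(B1) = LS(M) - sum(successors on chain B) = 25 - 2 = 23
LS = LF - duration = 23 - 6 = 17
Total float = LS - ES = 17 - 0 = 17

17


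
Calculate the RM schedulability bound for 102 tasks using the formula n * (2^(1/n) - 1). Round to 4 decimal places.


Compute 2^(1/102) = 1.0068187028
Subtract 1: 1.0068187028 - 1 = 0.0068187028
Multiply by n: 102 * 0.0068187028 = 0.6955076856
Round to 4 dp: 0.6955

0.6955


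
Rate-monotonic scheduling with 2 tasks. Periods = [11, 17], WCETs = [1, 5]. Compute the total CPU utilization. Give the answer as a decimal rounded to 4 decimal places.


Compute individual utilizations (exact fractions):
  Task 1: C/T = 1/11 (approx. 0.0909)
  Task 2: C/T = 5/17 (approx. 0.2941)
Total utilization U = 1/11 + 5/17 = 72/187
Rounded to 4 decimal places: U = 0.3850
RM (Liu & Layland) bound for 2 tasks = 0.828427; compare with U = 72/187 (approx. 0.385027)
U <= bound, so schedulable by RM sufficient condition.

0.3850


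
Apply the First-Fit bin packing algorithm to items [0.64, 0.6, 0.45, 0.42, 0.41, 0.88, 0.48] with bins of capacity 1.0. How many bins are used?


Place items sequentially using First-Fit:
  Item 0.64 -> new Bin 1
  Item 0.6 -> new Bin 2
  Item 0.45 -> new Bin 3
  Item 0.42 -> Bin 3 (now 0.87)
  Item 0.41 -> new Bin 4
  Item 0.88 -> new Bin 5
  Item 0.48 -> Bin 4 (now 0.89)
Total bins used = 5

5


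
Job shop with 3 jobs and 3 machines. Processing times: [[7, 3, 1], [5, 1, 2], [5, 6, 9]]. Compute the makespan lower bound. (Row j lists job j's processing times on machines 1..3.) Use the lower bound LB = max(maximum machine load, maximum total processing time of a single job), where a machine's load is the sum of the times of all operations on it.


Machine loads:
  Machine 1: 7 + 5 + 5 = 17
  Machine 2: 3 + 1 + 6 = 10
  Machine 3: 1 + 2 + 9 = 12
Max machine load = 17
Job totals:
  Job 1: 11
  Job 2: 8
  Job 3: 20
Max job total = 20
Lower bound = max(17, 20) = 20

20


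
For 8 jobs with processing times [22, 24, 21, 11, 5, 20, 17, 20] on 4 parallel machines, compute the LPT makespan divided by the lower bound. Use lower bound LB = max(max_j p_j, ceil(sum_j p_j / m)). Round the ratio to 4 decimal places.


LPT order: [24, 22, 21, 20, 20, 17, 11, 5]
Machine loads after assignment: [29, 33, 38, 40]
LPT makespan = 40
Lower bound = max(max_job, ceil(total/4)) = max(24, 35) = 35
Ratio = 40 / 35 = 1.1429

1.1429


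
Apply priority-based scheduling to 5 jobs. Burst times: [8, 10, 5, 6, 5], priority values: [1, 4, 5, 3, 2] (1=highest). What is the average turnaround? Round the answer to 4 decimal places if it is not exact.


Sort by priority (ascending = highest first):
Order: [(1, 8), (2, 5), (3, 6), (4, 10), (5, 5)]
Completion times:
  Priority 1, burst=8, C=8
  Priority 2, burst=5, C=13
  Priority 3, burst=6, C=19
  Priority 4, burst=10, C=29
  Priority 5, burst=5, C=34
Average turnaround = 103/5 = 20.6

20.6


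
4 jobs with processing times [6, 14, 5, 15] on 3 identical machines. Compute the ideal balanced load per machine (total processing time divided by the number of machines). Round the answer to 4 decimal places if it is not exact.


Total processing time = 6 + 14 + 5 + 15 = 40
Number of machines = 3
Ideal balanced load = 40 / 3 = 13.3333

13.3333


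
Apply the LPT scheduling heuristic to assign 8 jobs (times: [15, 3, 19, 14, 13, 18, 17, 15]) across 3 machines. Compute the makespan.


Sort jobs in decreasing order (LPT): [19, 18, 17, 15, 15, 14, 13, 3]
Assign each job to the least loaded machine:
  Machine 1: jobs [19, 14, 3], load = 36
  Machine 2: jobs [18, 15], load = 33
  Machine 3: jobs [17, 15, 13], load = 45
Makespan = max load = 45

45


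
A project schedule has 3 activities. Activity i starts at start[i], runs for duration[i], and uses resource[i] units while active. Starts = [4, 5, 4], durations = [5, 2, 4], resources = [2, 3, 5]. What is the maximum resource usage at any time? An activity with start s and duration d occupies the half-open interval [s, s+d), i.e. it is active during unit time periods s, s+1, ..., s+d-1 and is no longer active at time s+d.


Each activity i is active on [start_i, start_i + duration_i).
Compute total resource usage per time slot:
  t=0: active resources = [], total = 0
  t=1: active resources = [], total = 0
  t=2: active resources = [], total = 0
  t=3: active resources = [], total = 0
  t=4: active resources = [2, 5], total = 7
  t=5: active resources = [2, 3, 5], total = 10
  t=6: active resources = [2, 3, 5], total = 10
  t=7: active resources = [2, 5], total = 7
  t=8: active resources = [2], total = 2
Peak resource demand = 10

10


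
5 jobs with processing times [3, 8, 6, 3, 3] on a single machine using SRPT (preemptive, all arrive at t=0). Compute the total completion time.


Since all jobs arrive at t=0, SRPT equals SPT ordering.
SPT order: [3, 3, 3, 6, 8]
Completion times:
  Job 1: p=3, C=3
  Job 2: p=3, C=6
  Job 3: p=3, C=9
  Job 4: p=6, C=15
  Job 5: p=8, C=23
Total completion time = 3 + 6 + 9 + 15 + 23 = 56

56


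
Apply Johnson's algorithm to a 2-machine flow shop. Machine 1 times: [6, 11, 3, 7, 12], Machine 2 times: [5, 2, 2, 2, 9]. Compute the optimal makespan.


Apply Johnson's rule:
  Group 1 (a <= b): []
  Group 2 (a > b): [(5, 12, 9), (1, 6, 5), (2, 11, 2), (3, 3, 2), (4, 7, 2)]
Optimal job order: [5, 1, 2, 3, 4]
Schedule:
  Job 5: M1 done at 12, M2 done at 21
  Job 1: M1 done at 18, M2 done at 26
  Job 2: M1 done at 29, M2 done at 31
  Job 3: M1 done at 32, M2 done at 34
  Job 4: M1 done at 39, M2 done at 41
Makespan = 41

41


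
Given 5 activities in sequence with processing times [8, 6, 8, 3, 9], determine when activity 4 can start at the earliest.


Activity 4 starts after activities 1 through 3 complete.
Predecessor durations: [8, 6, 8]
ES = 8 + 6 + 8 = 22

22


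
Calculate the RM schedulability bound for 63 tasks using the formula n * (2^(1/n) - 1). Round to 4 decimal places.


Compute 2^(1/63) = 1.0110630845
Subtract 1: 1.0110630845 - 1 = 0.0110630845
Multiply by n: 63 * 0.0110630845 = 0.6969743235
Round to 4 dp: 0.6970

0.6970


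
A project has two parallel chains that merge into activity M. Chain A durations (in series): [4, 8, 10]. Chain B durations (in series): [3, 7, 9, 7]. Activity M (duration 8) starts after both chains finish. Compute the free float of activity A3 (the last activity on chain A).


ES(A3) = sum of predecessors on chain A = 12
EF(A3) = ES + duration = 12 + 10 = 22
Successor of A3 is M. ES(M) = max(sum(A), sum(B)) = max(22, 26) = 26
Free float = ES(successor) - EF(current) = 26 - 22 = 4

4


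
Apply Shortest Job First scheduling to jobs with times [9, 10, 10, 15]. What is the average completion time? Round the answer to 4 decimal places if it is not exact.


SJF order (ascending): [9, 10, 10, 15]
Completion times:
  Job 1: burst=9, C=9
  Job 2: burst=10, C=19
  Job 3: burst=10, C=29
  Job 4: burst=15, C=44
Average completion = 101/4 = 25.25

25.25


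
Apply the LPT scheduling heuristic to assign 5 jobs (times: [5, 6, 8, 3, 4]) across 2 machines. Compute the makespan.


Sort jobs in decreasing order (LPT): [8, 6, 5, 4, 3]
Assign each job to the least loaded machine:
  Machine 1: jobs [8, 4], load = 12
  Machine 2: jobs [6, 5, 3], load = 14
Makespan = max load = 14

14


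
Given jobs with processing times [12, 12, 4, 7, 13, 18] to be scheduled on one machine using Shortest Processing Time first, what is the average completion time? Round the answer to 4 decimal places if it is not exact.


Sort jobs by processing time (SPT order): [4, 7, 12, 12, 13, 18]
Compute completion times sequentially:
  Job 1: processing = 4, completes at 4
  Job 2: processing = 7, completes at 11
  Job 3: processing = 12, completes at 23
  Job 4: processing = 12, completes at 35
  Job 5: processing = 13, completes at 48
  Job 6: processing = 18, completes at 66
Sum of completion times = 187
Average completion time = 187/6 = 31.1667

31.1667


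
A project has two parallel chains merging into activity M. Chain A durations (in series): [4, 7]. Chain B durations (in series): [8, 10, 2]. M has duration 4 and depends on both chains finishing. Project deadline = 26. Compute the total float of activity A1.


Forward pass: ES(A1) = sum of predecessors on chain A = 0
EF = ES + duration = 0 + 4 = 4
Backward pass: LF(M) = deadline = 26; LS(M) = 26 - 4 = 22
LF(A1) = LS(M) - sum(successors on chain A) = 22 - 7 = 15
LS = LF - duration = 15 - 4 = 11
Total float = LS - ES = 11 - 0 = 11

11


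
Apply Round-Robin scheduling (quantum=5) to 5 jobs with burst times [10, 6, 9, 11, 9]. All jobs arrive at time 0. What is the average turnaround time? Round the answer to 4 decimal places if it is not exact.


Time quantum = 5
Execution trace:
  J1 runs 5 units, time = 5
  J2 runs 5 units, time = 10
  J3 runs 5 units, time = 15
  J4 runs 5 units, time = 20
  J5 runs 5 units, time = 25
  J1 runs 5 units, time = 30
  J2 runs 1 units, time = 31
  J3 runs 4 units, time = 35
  J4 runs 5 units, time = 40
  J5 runs 4 units, time = 44
  J4 runs 1 units, time = 45
Finish times: [30, 31, 35, 45, 44]
Average turnaround = 185/5 = 37.0

37.0


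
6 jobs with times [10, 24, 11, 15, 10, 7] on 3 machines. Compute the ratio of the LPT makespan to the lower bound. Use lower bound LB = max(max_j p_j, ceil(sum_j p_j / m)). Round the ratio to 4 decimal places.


LPT order: [24, 15, 11, 10, 10, 7]
Machine loads after assignment: [24, 25, 28]
LPT makespan = 28
Lower bound = max(max_job, ceil(total/3)) = max(24, 26) = 26
Ratio = 28 / 26 = 1.0769

1.0769


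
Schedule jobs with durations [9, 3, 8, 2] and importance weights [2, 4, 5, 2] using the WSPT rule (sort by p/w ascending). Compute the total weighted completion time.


Compute p/w ratios and sort ascending (WSPT): [(3, 4), (2, 2), (8, 5), (9, 2)]
Compute weighted completion times:
  Job (p=3,w=4): C=3, w*C=4*3=12
  Job (p=2,w=2): C=5, w*C=2*5=10
  Job (p=8,w=5): C=13, w*C=5*13=65
  Job (p=9,w=2): C=22, w*C=2*22=44
Total weighted completion time = 131

131


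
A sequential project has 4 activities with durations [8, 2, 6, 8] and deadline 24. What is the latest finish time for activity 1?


LF(activity 1) = deadline - sum of successor durations
Successors: activities 2 through 4 with durations [2, 6, 8]
Sum of successor durations = 16
LF = 24 - 16 = 8

8


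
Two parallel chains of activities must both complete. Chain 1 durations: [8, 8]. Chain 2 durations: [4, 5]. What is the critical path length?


Path A total = 8 + 8 = 16
Path B total = 4 + 5 = 9
Critical path = longest path = max(16, 9) = 16

16


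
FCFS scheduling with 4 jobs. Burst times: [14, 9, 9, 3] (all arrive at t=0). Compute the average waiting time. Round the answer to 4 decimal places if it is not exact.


FCFS order (as given): [14, 9, 9, 3]
Waiting times:
  Job 1: wait = 0
  Job 2: wait = 14
  Job 3: wait = 23
  Job 4: wait = 32
Sum of waiting times = 69
Average waiting time = 69/4 = 17.25

17.25


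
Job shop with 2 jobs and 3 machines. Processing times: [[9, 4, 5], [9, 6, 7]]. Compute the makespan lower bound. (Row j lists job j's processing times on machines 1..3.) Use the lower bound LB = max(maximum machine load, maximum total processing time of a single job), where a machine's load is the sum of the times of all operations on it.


Machine loads:
  Machine 1: 9 + 9 = 18
  Machine 2: 4 + 6 = 10
  Machine 3: 5 + 7 = 12
Max machine load = 18
Job totals:
  Job 1: 18
  Job 2: 22
Max job total = 22
Lower bound = max(18, 22) = 22

22
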